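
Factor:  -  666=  - 2^1*3^2*37^1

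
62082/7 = 8868 + 6/7 = 8868.86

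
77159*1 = 77159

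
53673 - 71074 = -17401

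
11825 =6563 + 5262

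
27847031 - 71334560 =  - 43487529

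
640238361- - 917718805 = 1557957166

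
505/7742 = 505/7742 = 0.07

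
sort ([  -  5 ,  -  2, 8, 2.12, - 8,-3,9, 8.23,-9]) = [ - 9,  -  8, -5, - 3,  -  2,2.12, 8, 8.23, 9]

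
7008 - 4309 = 2699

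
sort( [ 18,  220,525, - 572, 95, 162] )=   [ - 572 , 18  ,  95,162,220, 525 ]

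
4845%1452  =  489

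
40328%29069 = 11259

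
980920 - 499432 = 481488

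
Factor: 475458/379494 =3^ ( - 1)*29^( - 1 )*109^1 = 109/87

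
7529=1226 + 6303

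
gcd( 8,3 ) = 1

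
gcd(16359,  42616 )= 7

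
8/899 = 8/899 = 0.01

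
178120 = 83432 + 94688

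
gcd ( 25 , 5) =5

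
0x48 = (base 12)60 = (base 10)72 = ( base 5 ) 242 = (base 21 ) 39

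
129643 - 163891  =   - 34248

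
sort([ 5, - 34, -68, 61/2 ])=[ - 68, - 34,5 , 61/2]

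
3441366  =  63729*54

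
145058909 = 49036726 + 96022183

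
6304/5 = 1260+ 4/5 = 1260.80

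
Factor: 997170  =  2^1*3^1*5^1* 43^1*773^1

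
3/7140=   1/2380 = 0.00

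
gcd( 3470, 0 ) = 3470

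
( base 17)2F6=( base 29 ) sr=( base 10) 839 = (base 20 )21J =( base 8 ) 1507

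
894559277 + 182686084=1077245361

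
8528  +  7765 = 16293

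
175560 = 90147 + 85413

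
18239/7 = 2605 + 4/7 = 2605.57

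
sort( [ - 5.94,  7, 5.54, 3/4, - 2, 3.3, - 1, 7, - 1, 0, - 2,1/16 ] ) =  [-5.94, -2, - 2, - 1,  -  1, 0 , 1/16,3/4, 3.3, 5.54,7,7 ] 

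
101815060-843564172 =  - 741749112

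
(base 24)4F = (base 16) 6f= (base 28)3R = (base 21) 56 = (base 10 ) 111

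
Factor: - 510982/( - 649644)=2^(-1)*3^(  -  1)*43^(  -  1 )*239^1*1069^1 *1259^( - 1)=255491/324822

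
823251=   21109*39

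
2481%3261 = 2481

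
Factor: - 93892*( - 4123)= 2^2 * 7^1*19^1*31^1*23473^1 = 387116716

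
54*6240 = 336960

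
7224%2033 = 1125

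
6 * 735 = 4410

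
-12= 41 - 53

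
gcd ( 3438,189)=9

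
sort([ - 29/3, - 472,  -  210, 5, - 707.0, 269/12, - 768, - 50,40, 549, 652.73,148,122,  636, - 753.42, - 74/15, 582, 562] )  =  [ - 768, - 753.42, - 707.0, - 472, - 210, - 50 , - 29/3, - 74/15, 5 , 269/12, 40,  122, 148, 549,562, 582,  636,652.73]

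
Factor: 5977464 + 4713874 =2^1*7^1*19^1*40193^1=10691338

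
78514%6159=4606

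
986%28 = 6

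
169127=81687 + 87440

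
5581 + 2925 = 8506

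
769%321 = 127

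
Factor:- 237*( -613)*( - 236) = - 34286316 = - 2^2 * 3^1* 59^1 * 79^1*613^1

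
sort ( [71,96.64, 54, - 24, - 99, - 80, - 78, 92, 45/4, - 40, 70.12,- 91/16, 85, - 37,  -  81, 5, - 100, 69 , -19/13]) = [ - 100, - 99, - 81,-80, - 78, - 40, - 37, - 24, - 91/16, - 19/13, 5,45/4, 54,  69, 70.12, 71 , 85, 92, 96.64 ]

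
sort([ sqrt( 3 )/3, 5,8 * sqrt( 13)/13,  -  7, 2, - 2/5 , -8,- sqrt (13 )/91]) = [-8 ,-7, - 2/5, - sqrt(13 ) /91, sqrt( 3)/3, 2, 8 *sqrt(13 )/13 , 5]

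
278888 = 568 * 491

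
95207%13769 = 12593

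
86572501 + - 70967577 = 15604924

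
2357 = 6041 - 3684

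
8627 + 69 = 8696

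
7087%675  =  337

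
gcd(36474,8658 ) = 6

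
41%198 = 41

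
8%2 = 0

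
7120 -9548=  -  2428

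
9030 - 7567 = 1463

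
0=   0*7315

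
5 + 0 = 5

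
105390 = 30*3513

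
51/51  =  1 = 1.00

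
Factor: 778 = 2^1*389^1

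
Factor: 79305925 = 5^2*3172237^1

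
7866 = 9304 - 1438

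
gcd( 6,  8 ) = 2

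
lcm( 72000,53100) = 4248000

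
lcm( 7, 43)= 301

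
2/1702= 1/851= 0.00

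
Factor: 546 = 2^1 *3^1*7^1*13^1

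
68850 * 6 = 413100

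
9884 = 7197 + 2687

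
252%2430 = 252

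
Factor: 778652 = 2^2 * 7^1*27809^1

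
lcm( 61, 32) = 1952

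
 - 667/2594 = -1 + 1927/2594 =- 0.26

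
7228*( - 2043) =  - 14766804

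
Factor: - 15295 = - 5^1*7^1*19^1*23^1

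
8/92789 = 8/92789=0.00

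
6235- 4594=1641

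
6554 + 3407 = 9961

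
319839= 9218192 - 8898353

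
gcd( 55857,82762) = 1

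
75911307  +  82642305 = 158553612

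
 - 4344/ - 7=620 + 4/7 = 620.57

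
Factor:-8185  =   - 5^1*1637^1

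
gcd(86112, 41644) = 4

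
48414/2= 24207 = 24207.00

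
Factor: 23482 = 2^1*59^1*199^1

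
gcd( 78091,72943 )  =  13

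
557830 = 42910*13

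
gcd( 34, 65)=1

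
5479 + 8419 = 13898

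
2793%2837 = 2793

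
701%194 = 119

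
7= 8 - 1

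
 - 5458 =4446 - 9904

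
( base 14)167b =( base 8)7675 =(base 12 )23b9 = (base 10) 4029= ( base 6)30353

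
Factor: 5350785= 3^1*5^1*11^1*32429^1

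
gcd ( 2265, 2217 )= 3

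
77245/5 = 15449 = 15449.00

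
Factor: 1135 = 5^1*227^1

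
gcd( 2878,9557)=1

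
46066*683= 31463078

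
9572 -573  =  8999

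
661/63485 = 661/63485 = 0.01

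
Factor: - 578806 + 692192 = 2^1 * 7^2 * 13^1*89^1 = 113386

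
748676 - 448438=300238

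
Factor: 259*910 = 235690 = 2^1*5^1 * 7^2*13^1*37^1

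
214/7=214/7 = 30.57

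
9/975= 3/325 = 0.01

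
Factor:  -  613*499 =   -  499^1*613^1 = -305887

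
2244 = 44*51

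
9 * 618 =5562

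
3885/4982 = 3885/4982= 0.78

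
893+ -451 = 442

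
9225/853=10 + 695/853 = 10.81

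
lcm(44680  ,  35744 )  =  178720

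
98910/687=32970/229 = 143.97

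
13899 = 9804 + 4095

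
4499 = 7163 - 2664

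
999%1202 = 999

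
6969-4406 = 2563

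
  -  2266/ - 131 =2266/131  =  17.30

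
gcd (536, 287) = 1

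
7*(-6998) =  - 48986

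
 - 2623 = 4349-6972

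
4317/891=4 + 251/297 = 4.85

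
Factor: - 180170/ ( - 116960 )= 419/272  =  2^( - 4)*17^( - 1 )* 419^1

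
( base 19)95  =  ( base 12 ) 128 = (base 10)176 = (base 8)260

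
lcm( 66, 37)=2442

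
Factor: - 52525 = - 5^2*11^1 * 191^1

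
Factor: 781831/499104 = 2^( - 5) * 3^ ( - 2) * 19^1*1733^ ( - 1 ) * 41149^1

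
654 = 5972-5318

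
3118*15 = 46770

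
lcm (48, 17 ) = 816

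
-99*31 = - 3069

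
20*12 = 240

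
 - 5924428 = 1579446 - 7503874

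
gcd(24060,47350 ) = 10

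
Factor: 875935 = 5^1*239^1*733^1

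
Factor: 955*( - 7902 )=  -2^1*3^2*5^1 *191^1 * 439^1 = - 7546410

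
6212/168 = 36 + 41/42 = 36.98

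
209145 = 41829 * 5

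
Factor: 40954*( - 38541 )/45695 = - 1578408114/45695 = - 2^1*3^1*5^( - 1 )*13^(-1 )*19^(  -  1 )*29^1*37^( - 1)*443^1*20477^1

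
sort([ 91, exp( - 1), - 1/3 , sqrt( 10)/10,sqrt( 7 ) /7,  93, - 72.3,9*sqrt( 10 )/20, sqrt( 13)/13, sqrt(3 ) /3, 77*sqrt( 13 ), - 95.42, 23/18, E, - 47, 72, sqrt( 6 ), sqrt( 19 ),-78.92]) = [  -  95.42,-78.92, - 72.3, - 47,  -  1/3, sqrt ( 13)/13,sqrt( 10)/10,exp( - 1), sqrt ( 7 ) /7, sqrt( 3 )/3,23/18, 9*sqrt( 10 )/20, sqrt( 6 ),E , sqrt( 19 ), 72, 91, 93, 77*sqrt( 13 ) ]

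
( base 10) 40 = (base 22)1i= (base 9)44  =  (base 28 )1C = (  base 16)28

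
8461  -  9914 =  - 1453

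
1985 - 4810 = - 2825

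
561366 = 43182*13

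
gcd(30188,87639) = 1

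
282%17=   10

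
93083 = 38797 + 54286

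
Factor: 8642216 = 2^3 * 11^1*98207^1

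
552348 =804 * 687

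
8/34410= 4/17205  =  0.00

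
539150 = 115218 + 423932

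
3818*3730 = 14241140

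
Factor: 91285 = 5^1*18257^1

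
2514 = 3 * 838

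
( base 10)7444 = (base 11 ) 5658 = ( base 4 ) 1310110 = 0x1d14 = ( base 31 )7N4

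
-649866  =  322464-972330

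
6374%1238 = 184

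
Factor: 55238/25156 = 27619/12578 = 2^( - 1)*19^( - 1) * 71^1*331^(-1)*389^1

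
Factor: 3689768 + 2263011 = 7^1*850397^1=5952779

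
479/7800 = 479/7800 = 0.06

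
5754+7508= 13262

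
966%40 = 6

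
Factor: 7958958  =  2^1  *  3^1*7^1*17^1*71^1*157^1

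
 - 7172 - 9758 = - 16930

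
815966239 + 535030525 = 1350996764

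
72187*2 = 144374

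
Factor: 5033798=2^1*7^1*11^1*32687^1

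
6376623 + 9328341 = 15704964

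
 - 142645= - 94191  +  -48454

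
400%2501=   400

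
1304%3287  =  1304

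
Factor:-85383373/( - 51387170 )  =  2^( - 1)*5^( -1)*5138717^( - 1)*85383373^1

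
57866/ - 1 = -57866  +  0/1 = -57866.00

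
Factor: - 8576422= - 2^1*1181^1* 3631^1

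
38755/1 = 38755 =38755.00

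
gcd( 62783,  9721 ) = 1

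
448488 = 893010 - 444522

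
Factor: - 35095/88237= - 5^1*7019^1*88237^( - 1 ) 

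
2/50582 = 1/25291 = 0.00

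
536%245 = 46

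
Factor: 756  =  2^2*3^3*7^1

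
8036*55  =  441980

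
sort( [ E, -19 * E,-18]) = [  -  19*E, - 18,E]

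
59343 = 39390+19953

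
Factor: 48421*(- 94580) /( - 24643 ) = 2^2*5^1*19^( - 1)*41^1*1181^1*1297^(-1)*4729^1 = 4579658180/24643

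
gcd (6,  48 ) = 6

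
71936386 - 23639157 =48297229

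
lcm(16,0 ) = 0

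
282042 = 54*5223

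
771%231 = 78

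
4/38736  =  1/9684  =  0.00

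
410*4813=1973330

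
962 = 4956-3994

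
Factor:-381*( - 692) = 2^2*3^1*127^1*  173^1 = 263652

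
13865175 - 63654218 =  - 49789043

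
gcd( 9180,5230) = 10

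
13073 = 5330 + 7743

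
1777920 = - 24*(  -  74080)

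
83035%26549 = 3388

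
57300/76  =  753 + 18/19 = 753.95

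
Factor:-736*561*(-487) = 201080352=2^5 * 3^1*11^1 * 17^1*23^1*487^1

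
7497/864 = 8 + 65/96= 8.68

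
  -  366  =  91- 457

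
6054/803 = 7+433/803 = 7.54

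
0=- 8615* 0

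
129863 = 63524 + 66339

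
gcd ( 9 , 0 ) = 9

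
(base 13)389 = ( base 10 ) 620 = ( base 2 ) 1001101100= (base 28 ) m4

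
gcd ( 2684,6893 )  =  61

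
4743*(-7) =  - 33201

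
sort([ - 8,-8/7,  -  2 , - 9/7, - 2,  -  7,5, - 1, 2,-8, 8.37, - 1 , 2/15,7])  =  [ - 8 , - 8, - 7,  -  2, - 2, - 9/7,  -  8/7, - 1,  -  1, 2/15,2 , 5,7 , 8.37]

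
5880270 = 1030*5709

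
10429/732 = 14 + 181/732 = 14.25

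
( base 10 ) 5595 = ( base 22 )BC7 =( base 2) 1010111011011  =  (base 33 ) 54i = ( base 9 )7606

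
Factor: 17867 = 17^1*1051^1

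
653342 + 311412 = 964754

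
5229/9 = 581 = 581.00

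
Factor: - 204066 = - 2^1 *3^3 * 3779^1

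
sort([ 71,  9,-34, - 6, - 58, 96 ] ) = [ - 58, - 34, - 6,9,71,  96]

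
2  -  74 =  - 72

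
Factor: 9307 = 41^1*227^1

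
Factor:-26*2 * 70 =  - 3640 = - 2^3*5^1*7^1 * 13^1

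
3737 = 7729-3992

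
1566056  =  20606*76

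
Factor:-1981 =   -  7^1*283^1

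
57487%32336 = 25151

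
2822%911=89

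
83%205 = 83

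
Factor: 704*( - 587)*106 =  - 43804288 = - 2^7*11^1 * 53^1*587^1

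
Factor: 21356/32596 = 19^1*29^( - 1)  =  19/29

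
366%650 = 366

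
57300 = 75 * 764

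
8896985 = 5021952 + 3875033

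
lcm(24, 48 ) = 48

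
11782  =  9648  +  2134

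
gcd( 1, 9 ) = 1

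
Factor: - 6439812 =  - 2^2*3^1*536651^1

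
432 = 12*36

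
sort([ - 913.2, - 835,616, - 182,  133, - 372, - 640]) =[ -913.2, - 835,-640, - 372,- 182, 133, 616] 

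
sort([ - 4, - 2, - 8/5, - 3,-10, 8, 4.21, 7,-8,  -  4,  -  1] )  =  [ - 10, - 8  , - 4, - 4, - 3, - 2, - 8/5, - 1, 4.21, 7,8]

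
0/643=0 = 0.00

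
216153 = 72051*3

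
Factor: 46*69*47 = 2^1*3^1 * 23^2*47^1 = 149178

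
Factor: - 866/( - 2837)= 2^1*433^1*2837^( - 1)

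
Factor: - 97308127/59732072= - 2^( - 3 )*7^1* 59^( - 1)*71^1*126551^( -1)*195791^1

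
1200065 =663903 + 536162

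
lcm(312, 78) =312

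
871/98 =8 + 87/98 = 8.89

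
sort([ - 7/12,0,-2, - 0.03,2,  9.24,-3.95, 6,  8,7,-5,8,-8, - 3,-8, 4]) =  [ - 8, - 8, - 5, - 3.95, - 3 , - 2, - 7/12,-0.03, 0,2,4, 6,7, 8,8,9.24 ] 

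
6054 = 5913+141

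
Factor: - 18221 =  - 7^1*19^1*137^1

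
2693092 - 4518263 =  - 1825171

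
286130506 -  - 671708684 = 957839190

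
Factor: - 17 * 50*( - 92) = 78200 = 2^3*5^2*17^1 *23^1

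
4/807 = 4/807 = 0.00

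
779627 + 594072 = 1373699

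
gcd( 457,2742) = 457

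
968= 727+241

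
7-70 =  - 63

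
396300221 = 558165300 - 161865079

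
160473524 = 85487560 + 74985964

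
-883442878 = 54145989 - 937588867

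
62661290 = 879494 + 61781796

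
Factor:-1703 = -13^1*131^1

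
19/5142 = 19/5142 = 0.00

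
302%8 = 6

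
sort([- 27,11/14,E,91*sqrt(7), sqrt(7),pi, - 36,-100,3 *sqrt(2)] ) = [ - 100,  -  36, - 27,11/14, sqrt( 7 ),E,pi,3*sqrt(2), 91 * sqrt( 7) ]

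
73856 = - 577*( - 128 ) 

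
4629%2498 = 2131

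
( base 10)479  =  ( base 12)33B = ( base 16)1df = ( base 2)111011111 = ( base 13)2AB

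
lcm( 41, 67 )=2747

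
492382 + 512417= 1004799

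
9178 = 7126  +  2052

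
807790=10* 80779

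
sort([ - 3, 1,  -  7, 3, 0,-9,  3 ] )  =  [ - 9,- 7, - 3, 0 , 1, 3,3]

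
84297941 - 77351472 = 6946469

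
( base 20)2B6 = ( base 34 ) U6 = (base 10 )1026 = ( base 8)2002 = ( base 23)1le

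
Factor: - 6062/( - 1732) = 7/2  =  2^ (-1)*7^1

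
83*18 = 1494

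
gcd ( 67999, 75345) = 1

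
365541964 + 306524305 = 672066269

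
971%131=54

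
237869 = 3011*79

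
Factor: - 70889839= - 31^1*269^1*8501^1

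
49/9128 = 7/1304 = 0.01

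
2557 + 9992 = 12549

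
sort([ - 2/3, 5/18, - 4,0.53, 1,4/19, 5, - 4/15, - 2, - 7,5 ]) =[ - 7,-4, - 2,  -  2/3 , - 4/15, 4/19,5/18, 0.53, 1, 5,5] 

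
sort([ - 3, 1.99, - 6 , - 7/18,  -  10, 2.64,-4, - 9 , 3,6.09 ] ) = [ - 10, - 9, - 6,-4,-3, -7/18, 1.99, 2.64, 3, 6.09 ]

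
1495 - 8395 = -6900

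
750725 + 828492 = 1579217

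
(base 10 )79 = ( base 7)142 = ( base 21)3G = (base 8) 117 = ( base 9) 87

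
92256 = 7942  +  84314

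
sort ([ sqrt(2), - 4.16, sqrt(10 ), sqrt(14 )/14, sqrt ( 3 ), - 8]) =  [ - 8, - 4.16, sqrt( 14 )/14, sqrt(2), sqrt(3), sqrt( 10)]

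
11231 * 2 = 22462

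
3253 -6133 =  - 2880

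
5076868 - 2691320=2385548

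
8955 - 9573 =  - 618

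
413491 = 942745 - 529254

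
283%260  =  23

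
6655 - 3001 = 3654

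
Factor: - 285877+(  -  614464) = -900341 = -13^1 * 69257^1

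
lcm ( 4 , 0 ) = 0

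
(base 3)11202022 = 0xd88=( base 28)4bk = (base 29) 43d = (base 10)3464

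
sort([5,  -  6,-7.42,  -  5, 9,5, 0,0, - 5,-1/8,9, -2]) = [  -  7.42,  -  6, - 5, - 5, - 2,-1/8,0,0,5, 5, 9,9]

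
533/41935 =533/41935 = 0.01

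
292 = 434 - 142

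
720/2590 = 72/259= 0.28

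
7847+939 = 8786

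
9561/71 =134 + 47/71=134.66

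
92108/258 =357 + 1/129 = 357.01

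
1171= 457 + 714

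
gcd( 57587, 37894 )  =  1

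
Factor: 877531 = 877531^1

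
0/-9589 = 0/1=- 0.00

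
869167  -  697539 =171628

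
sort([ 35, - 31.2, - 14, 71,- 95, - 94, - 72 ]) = [ - 95, - 94, - 72, - 31.2, - 14 , 35, 71]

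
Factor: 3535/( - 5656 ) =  - 2^(  -  3)*5^1 =- 5/8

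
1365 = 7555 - 6190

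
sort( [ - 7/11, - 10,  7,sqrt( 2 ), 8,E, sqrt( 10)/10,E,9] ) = [ - 10,- 7/11,  sqrt ( 10) /10,sqrt(2 ), E, E , 7, 8,9 ]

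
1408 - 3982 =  - 2574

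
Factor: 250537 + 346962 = 597499 = 7^1*17^1* 5021^1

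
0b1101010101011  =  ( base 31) 737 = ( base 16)1AAB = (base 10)6827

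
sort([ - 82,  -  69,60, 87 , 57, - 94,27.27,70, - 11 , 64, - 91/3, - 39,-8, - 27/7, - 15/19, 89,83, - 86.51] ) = [ - 94,  -  86.51, - 82, - 69, - 39,  -  91/3, - 11, - 8 , - 27/7, -15/19, 27.27, 57, 60, 64, 70, 83, 87,89 ]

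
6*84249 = 505494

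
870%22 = 12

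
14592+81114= 95706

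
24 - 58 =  - 34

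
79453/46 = 79453/46 = 1727.24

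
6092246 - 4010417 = 2081829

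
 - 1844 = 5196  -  7040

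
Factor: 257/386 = 2^(-1)*193^(- 1 )*257^1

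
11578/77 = 150 + 4/11 = 150.36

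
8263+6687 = 14950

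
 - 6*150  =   - 900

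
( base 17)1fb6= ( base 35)7OQ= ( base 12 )5569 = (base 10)9441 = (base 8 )22341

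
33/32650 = 33/32650 =0.00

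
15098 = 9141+5957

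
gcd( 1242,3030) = 6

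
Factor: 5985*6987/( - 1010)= -8363439/202 = - 2^(-1)*3^3*7^1*17^1*19^1*101^( - 1)*137^1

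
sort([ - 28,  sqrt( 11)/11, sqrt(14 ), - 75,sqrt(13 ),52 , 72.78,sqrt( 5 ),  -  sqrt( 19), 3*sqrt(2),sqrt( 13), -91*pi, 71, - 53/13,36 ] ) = [ - 91*pi, - 75, - 28, - sqrt(19 ), - 53/13 , sqrt( 11)/11, sqrt( 5 ),sqrt( 13 ),sqrt( 13 ),sqrt( 14),3*sqrt(2), 36 , 52,71,72.78 ]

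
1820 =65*28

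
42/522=7/87 = 0.08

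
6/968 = 3/484 = 0.01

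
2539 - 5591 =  - 3052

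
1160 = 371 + 789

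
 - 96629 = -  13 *7433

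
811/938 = 811/938 = 0.86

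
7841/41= 7841/41= 191.24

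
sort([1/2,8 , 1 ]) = [1/2,  1, 8]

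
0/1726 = 0  =  0.00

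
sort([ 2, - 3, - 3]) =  [- 3,-3, 2] 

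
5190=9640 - 4450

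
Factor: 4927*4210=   2^1*5^1*13^1*379^1 * 421^1 = 20742670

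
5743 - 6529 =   -  786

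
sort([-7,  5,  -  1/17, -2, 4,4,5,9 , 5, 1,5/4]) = [ - 7, - 2, - 1/17,1, 5/4,  4,4,5,5,5, 9 ]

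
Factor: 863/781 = 11^ ( - 1) * 71^ (- 1) * 863^1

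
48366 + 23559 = 71925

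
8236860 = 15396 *535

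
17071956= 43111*396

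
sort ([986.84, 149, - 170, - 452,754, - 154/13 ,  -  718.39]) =[-718.39 , - 452, - 170, - 154/13,149, 754,986.84]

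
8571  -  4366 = 4205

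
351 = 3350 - 2999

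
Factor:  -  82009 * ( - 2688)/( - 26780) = -55110048/6695  =  - 2^5*3^1 * 5^(-1)* 7^1*13^( - 1)*103^( - 1)*82009^1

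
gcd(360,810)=90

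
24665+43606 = 68271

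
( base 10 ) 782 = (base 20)1J2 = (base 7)2165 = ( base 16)30E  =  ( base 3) 1001222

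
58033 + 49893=107926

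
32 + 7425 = 7457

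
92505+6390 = 98895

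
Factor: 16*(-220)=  - 3520= -2^6*5^1*11^1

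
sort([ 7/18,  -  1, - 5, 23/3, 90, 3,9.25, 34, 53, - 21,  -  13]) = [ - 21, - 13, - 5,-1, 7/18, 3,23/3, 9.25, 34,53, 90]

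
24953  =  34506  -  9553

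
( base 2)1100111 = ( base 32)37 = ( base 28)3j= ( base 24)47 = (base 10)103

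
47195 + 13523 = 60718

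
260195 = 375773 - 115578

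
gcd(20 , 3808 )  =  4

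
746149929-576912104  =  169237825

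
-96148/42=-48074/21 = - 2289.24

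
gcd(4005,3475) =5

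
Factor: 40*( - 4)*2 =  - 2^6*5^1 = - 320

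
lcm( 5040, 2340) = 65520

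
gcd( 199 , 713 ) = 1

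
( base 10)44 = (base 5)134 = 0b101100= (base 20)24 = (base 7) 62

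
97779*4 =391116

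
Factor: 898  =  2^1 * 449^1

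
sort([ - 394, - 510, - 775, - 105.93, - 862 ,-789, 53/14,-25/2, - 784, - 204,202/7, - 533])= [-862, - 789 , - 784, - 775, - 533, -510, - 394, - 204, - 105.93,-25/2, 53/14, 202/7 ]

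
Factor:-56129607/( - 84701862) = 6236623/9411318 = 2^(-1)*3^( - 2 ) * 7^(-1 )*113^(  -  1)*661^( - 1) * 6236623^1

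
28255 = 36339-8084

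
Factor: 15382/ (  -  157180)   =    -  7691/78590 = - 2^( - 1)*5^( - 1)*29^(  -  1)*271^ ( -1)*7691^1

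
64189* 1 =64189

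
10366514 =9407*1102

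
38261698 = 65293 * 586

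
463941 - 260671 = 203270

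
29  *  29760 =863040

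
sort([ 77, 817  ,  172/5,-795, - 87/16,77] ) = [-795,-87/16  ,  172/5,77,77,  817] 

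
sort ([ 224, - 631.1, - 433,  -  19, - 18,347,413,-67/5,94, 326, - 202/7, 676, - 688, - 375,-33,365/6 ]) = [ - 688, - 631.1, - 433,-375, - 33, - 202/7, - 19, - 18, - 67/5,365/6, 94, 224,326,347,  413 , 676 ]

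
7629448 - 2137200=5492248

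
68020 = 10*6802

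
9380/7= 1340 = 1340.00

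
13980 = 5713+8267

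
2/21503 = 2/21503 = 0.00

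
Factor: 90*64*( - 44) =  - 2^9 * 3^2*5^1* 11^1 = - 253440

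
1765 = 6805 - 5040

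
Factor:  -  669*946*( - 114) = 72147636 =2^2 * 3^2*11^1*19^1 *43^1*223^1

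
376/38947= 376/38947 = 0.01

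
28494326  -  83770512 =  - 55276186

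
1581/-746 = - 3 + 657/746   =  -2.12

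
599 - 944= - 345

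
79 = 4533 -4454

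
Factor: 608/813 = 2^5*3^ ( - 1)*19^1*271^(  -  1 )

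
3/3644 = 3/3644 = 0.00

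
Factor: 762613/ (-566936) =-2^(-3)*29^1*26297^1*70867^( - 1 ) 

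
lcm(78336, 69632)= 626688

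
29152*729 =21251808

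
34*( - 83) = -2822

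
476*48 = 22848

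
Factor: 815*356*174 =50484360   =  2^3*3^1*5^1*29^1*89^1  *163^1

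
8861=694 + 8167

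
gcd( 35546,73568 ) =2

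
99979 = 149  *671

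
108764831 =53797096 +54967735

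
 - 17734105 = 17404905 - 35139010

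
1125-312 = 813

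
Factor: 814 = 2^1*11^1 * 37^1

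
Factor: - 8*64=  - 2^9=-512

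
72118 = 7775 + 64343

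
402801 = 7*57543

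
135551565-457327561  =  -321775996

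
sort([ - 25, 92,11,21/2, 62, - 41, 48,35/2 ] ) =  [ - 41, - 25,21/2,11, 35/2,48,62,  92 ] 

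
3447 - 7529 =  - 4082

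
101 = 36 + 65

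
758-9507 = - 8749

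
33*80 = 2640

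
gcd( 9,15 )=3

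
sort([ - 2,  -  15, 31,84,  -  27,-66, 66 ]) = [-66, -27, -15,-2, 31, 66, 84]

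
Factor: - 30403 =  -30403^1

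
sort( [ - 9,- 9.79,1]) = [ - 9.79 ,-9, 1 ]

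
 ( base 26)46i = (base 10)2878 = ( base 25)4f3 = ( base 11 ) 2187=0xb3e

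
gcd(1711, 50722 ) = 1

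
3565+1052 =4617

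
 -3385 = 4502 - 7887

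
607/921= 607/921   =  0.66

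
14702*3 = 44106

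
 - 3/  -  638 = 3/638 = 0.00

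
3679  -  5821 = - 2142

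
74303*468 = 34773804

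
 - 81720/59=  -  81720/59  =  - 1385.08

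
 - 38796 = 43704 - 82500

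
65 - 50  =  15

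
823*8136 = 6695928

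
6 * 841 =5046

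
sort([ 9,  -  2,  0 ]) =[ - 2,0, 9 ]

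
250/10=25 = 25.00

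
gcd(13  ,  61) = 1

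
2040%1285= 755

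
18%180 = 18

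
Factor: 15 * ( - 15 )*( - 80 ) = 2^4*3^2*5^3 = 18000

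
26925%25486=1439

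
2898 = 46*63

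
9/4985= 9/4985 = 0.00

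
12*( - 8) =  - 96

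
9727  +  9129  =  18856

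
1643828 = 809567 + 834261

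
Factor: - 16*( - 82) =2^5* 41^1 = 1312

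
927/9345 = 309/3115= 0.10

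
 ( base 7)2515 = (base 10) 943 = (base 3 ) 1021221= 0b1110101111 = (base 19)2bc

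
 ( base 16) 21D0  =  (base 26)cko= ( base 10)8656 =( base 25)dl6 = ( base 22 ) HJA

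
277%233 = 44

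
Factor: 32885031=3^1*10961677^1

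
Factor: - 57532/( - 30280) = 2^ ( - 1)*5^(  -  1) * 19^1 = 19/10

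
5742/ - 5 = -1149 + 3/5 =- 1148.40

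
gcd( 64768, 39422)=46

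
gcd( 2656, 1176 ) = 8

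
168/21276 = 14/1773 = 0.01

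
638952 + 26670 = 665622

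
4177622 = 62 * 67381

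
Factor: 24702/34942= 3^1*23^1*179^1*17471^(-1) = 12351/17471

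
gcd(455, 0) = 455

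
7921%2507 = 400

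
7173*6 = 43038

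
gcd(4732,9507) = 1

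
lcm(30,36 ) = 180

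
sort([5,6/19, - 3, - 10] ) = [ - 10, - 3,  6/19, 5]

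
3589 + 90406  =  93995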